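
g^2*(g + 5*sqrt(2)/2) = g^3 + 5*sqrt(2)*g^2/2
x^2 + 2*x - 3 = (x - 1)*(x + 3)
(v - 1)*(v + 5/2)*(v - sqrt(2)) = v^3 - sqrt(2)*v^2 + 3*v^2/2 - 5*v/2 - 3*sqrt(2)*v/2 + 5*sqrt(2)/2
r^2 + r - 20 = (r - 4)*(r + 5)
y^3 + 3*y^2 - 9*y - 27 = (y - 3)*(y + 3)^2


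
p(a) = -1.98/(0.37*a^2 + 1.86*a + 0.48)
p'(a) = -1.98*(-0.74*a - 1.86)/(0.37*a^2 + 1.86*a + 0.48)^2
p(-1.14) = 1.71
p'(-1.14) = 1.50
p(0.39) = -1.57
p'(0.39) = 2.67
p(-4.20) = 2.46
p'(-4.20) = -3.81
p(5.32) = -0.09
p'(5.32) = 0.03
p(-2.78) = 1.08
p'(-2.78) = -0.12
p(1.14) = -0.64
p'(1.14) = 0.56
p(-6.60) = -0.46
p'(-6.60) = -0.32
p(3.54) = -0.17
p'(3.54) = 0.06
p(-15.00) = -0.04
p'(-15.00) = -0.01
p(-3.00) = 1.12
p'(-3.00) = -0.23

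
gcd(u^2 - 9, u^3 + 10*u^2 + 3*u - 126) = u - 3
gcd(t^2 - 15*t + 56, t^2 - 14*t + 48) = t - 8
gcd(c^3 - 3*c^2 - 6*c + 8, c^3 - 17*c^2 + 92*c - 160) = c - 4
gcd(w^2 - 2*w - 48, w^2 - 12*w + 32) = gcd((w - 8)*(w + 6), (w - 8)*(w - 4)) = w - 8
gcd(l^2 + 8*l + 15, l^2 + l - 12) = 1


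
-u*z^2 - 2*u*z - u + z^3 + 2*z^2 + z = (-u + z)*(z + 1)^2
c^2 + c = c*(c + 1)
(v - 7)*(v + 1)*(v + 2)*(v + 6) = v^4 + 2*v^3 - 43*v^2 - 128*v - 84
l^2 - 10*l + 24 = (l - 6)*(l - 4)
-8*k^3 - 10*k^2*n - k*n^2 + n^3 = (-4*k + n)*(k + n)*(2*k + n)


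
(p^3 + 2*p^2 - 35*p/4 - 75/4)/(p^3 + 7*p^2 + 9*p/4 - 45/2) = (2*p^2 - p - 15)/(2*p^2 + 9*p - 18)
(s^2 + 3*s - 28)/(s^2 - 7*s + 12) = (s + 7)/(s - 3)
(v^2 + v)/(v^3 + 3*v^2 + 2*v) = 1/(v + 2)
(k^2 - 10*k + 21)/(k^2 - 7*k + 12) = (k - 7)/(k - 4)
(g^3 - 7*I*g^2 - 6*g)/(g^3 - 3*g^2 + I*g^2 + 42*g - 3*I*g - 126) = g*(g - I)/(g^2 + g*(-3 + 7*I) - 21*I)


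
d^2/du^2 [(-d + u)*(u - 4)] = 2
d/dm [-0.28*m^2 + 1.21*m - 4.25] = 1.21 - 0.56*m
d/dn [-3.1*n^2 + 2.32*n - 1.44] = 2.32 - 6.2*n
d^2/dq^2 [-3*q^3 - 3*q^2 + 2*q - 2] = -18*q - 6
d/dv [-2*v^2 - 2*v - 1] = -4*v - 2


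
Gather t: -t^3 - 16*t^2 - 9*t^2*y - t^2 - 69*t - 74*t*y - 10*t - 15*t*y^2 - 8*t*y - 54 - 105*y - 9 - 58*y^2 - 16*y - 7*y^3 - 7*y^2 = -t^3 + t^2*(-9*y - 17) + t*(-15*y^2 - 82*y - 79) - 7*y^3 - 65*y^2 - 121*y - 63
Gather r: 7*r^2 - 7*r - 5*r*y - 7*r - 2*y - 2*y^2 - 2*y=7*r^2 + r*(-5*y - 14) - 2*y^2 - 4*y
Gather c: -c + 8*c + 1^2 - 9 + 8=7*c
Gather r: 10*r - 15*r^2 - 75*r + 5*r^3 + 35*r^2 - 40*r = 5*r^3 + 20*r^2 - 105*r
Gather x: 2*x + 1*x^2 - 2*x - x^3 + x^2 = -x^3 + 2*x^2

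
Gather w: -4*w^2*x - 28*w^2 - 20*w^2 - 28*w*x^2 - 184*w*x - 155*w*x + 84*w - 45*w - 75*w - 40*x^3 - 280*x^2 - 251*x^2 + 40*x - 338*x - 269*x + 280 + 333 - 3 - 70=w^2*(-4*x - 48) + w*(-28*x^2 - 339*x - 36) - 40*x^3 - 531*x^2 - 567*x + 540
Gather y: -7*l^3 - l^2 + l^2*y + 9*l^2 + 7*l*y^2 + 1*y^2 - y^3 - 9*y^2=-7*l^3 + l^2*y + 8*l^2 - y^3 + y^2*(7*l - 8)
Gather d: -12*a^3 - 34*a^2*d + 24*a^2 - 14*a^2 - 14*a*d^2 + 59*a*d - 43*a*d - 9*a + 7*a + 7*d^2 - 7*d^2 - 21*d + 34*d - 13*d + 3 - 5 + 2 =-12*a^3 + 10*a^2 - 14*a*d^2 - 2*a + d*(-34*a^2 + 16*a)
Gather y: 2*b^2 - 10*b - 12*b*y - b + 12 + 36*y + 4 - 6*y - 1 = 2*b^2 - 11*b + y*(30 - 12*b) + 15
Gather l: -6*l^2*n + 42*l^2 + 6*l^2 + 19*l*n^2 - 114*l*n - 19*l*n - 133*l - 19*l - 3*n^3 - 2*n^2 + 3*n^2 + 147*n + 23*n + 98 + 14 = l^2*(48 - 6*n) + l*(19*n^2 - 133*n - 152) - 3*n^3 + n^2 + 170*n + 112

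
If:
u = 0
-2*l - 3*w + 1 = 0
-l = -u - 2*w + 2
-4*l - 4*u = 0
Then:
No Solution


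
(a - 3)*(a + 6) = a^2 + 3*a - 18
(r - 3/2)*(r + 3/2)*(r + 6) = r^3 + 6*r^2 - 9*r/4 - 27/2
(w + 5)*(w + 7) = w^2 + 12*w + 35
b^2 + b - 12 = (b - 3)*(b + 4)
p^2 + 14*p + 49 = (p + 7)^2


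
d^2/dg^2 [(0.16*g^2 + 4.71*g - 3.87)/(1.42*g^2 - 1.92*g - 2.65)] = (4.44089209850063e-16*g^4 + 19.866936*g^3 - 43.208328*g^2 + 169.649388*g - 103.340116)/(2.863288*g^6 - 11.614464*g^5 - 0.326315999999997*g^4 + 36.271872*g^3 + 0.608969999999999*g^2 - 40.4496*g - 18.609625)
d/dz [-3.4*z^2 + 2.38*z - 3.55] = 2.38 - 6.8*z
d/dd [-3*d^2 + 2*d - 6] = 2 - 6*d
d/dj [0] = 0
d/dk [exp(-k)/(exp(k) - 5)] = (5 - 2*exp(k))*exp(-k)/(exp(2*k) - 10*exp(k) + 25)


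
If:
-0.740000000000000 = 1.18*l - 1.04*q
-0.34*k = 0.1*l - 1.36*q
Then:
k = 3.740777666999*q + 0.18444666001994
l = 0.88135593220339*q - 0.627118644067797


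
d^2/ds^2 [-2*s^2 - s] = -4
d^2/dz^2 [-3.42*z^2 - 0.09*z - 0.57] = -6.84000000000000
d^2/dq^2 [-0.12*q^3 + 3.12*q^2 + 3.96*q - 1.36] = 6.24 - 0.72*q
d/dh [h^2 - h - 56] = 2*h - 1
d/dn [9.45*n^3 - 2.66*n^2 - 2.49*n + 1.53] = 28.35*n^2 - 5.32*n - 2.49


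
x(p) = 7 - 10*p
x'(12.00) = -10.00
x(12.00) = -113.00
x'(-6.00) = -10.00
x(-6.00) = 67.00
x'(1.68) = -10.00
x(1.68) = -9.80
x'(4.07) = -10.00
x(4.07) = -33.70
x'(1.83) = -10.00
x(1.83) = -11.30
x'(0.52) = -10.00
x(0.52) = 1.80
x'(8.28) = -10.00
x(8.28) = -75.80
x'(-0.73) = -10.00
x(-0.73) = 14.30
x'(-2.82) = -10.00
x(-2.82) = 35.20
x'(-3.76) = -10.00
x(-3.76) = 44.60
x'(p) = -10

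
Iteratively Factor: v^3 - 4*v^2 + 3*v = (v - 1)*(v^2 - 3*v) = (v - 3)*(v - 1)*(v)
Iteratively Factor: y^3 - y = (y + 1)*(y^2 - y) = (y - 1)*(y + 1)*(y)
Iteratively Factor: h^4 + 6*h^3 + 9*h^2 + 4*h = (h + 4)*(h^3 + 2*h^2 + h) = h*(h + 4)*(h^2 + 2*h + 1) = h*(h + 1)*(h + 4)*(h + 1)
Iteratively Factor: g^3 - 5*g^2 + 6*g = (g)*(g^2 - 5*g + 6) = g*(g - 2)*(g - 3)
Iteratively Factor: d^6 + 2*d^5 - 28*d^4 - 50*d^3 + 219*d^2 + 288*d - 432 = (d - 1)*(d^5 + 3*d^4 - 25*d^3 - 75*d^2 + 144*d + 432) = (d - 1)*(d + 3)*(d^4 - 25*d^2 + 144) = (d - 4)*(d - 1)*(d + 3)*(d^3 + 4*d^2 - 9*d - 36) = (d - 4)*(d - 3)*(d - 1)*(d + 3)*(d^2 + 7*d + 12) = (d - 4)*(d - 3)*(d - 1)*(d + 3)^2*(d + 4)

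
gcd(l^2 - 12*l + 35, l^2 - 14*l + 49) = l - 7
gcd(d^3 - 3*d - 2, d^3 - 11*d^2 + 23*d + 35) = d + 1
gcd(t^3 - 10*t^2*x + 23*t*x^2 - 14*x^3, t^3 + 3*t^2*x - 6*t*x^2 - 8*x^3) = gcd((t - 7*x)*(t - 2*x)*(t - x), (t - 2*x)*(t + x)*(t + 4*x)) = -t + 2*x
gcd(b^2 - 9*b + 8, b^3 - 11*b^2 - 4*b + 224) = b - 8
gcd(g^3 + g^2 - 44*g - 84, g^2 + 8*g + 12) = g^2 + 8*g + 12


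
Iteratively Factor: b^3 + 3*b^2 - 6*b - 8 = (b - 2)*(b^2 + 5*b + 4) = (b - 2)*(b + 4)*(b + 1)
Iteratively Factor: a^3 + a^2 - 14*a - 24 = (a - 4)*(a^2 + 5*a + 6) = (a - 4)*(a + 2)*(a + 3)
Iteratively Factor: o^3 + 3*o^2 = (o)*(o^2 + 3*o) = o^2*(o + 3)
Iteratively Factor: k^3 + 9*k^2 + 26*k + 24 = (k + 4)*(k^2 + 5*k + 6) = (k + 2)*(k + 4)*(k + 3)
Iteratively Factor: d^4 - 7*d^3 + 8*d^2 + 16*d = (d)*(d^3 - 7*d^2 + 8*d + 16) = d*(d - 4)*(d^2 - 3*d - 4) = d*(d - 4)*(d + 1)*(d - 4)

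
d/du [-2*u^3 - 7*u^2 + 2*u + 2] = -6*u^2 - 14*u + 2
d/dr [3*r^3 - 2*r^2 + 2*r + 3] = 9*r^2 - 4*r + 2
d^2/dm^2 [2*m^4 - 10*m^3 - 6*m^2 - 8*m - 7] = 24*m^2 - 60*m - 12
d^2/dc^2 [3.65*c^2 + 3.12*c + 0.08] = 7.30000000000000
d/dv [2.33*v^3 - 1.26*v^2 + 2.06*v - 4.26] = 6.99*v^2 - 2.52*v + 2.06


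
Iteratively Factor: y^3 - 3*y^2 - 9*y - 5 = (y + 1)*(y^2 - 4*y - 5) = (y + 1)^2*(y - 5)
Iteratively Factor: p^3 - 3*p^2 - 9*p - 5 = (p + 1)*(p^2 - 4*p - 5) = (p + 1)^2*(p - 5)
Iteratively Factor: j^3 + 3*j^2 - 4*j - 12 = (j + 2)*(j^2 + j - 6) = (j - 2)*(j + 2)*(j + 3)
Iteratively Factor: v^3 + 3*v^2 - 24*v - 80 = (v + 4)*(v^2 - v - 20) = (v - 5)*(v + 4)*(v + 4)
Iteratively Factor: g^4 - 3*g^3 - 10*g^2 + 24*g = (g - 2)*(g^3 - g^2 - 12*g) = (g - 2)*(g + 3)*(g^2 - 4*g) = g*(g - 2)*(g + 3)*(g - 4)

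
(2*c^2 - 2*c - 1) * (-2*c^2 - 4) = -4*c^4 + 4*c^3 - 6*c^2 + 8*c + 4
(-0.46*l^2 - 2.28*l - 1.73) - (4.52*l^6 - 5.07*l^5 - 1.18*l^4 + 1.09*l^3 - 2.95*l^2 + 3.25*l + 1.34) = -4.52*l^6 + 5.07*l^5 + 1.18*l^4 - 1.09*l^3 + 2.49*l^2 - 5.53*l - 3.07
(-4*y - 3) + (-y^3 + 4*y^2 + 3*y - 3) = -y^3 + 4*y^2 - y - 6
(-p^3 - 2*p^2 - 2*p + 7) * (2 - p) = p^4 - 2*p^2 - 11*p + 14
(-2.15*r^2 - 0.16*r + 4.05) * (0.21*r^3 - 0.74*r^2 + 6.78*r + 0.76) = -0.4515*r^5 + 1.5574*r^4 - 13.6081*r^3 - 5.7158*r^2 + 27.3374*r + 3.078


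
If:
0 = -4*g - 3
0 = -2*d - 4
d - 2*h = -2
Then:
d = -2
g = -3/4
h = 0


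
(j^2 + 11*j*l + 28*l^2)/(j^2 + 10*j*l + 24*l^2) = (j + 7*l)/(j + 6*l)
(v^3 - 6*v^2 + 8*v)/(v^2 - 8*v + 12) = v*(v - 4)/(v - 6)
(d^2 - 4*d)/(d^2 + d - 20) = d/(d + 5)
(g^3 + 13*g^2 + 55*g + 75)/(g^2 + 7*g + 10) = (g^2 + 8*g + 15)/(g + 2)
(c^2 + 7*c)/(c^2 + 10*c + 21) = c/(c + 3)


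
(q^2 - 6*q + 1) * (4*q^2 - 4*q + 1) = 4*q^4 - 28*q^3 + 29*q^2 - 10*q + 1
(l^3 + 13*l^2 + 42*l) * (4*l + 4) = 4*l^4 + 56*l^3 + 220*l^2 + 168*l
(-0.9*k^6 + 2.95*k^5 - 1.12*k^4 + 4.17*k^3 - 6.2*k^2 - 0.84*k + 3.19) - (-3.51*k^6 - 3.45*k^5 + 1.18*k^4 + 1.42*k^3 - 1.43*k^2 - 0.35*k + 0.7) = 2.61*k^6 + 6.4*k^5 - 2.3*k^4 + 2.75*k^3 - 4.77*k^2 - 0.49*k + 2.49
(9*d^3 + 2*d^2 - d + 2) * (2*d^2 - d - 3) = 18*d^5 - 5*d^4 - 31*d^3 - d^2 + d - 6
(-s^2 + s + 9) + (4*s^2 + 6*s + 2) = 3*s^2 + 7*s + 11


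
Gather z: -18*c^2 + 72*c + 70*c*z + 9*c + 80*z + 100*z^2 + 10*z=-18*c^2 + 81*c + 100*z^2 + z*(70*c + 90)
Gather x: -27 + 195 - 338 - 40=-210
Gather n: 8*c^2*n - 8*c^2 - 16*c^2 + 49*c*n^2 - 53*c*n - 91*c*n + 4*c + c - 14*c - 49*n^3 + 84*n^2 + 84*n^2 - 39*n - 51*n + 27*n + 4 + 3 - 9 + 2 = -24*c^2 - 9*c - 49*n^3 + n^2*(49*c + 168) + n*(8*c^2 - 144*c - 63)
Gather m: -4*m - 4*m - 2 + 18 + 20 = 36 - 8*m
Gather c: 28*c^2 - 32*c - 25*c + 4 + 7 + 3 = 28*c^2 - 57*c + 14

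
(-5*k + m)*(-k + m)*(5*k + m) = 25*k^3 - 25*k^2*m - k*m^2 + m^3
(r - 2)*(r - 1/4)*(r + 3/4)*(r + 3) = r^4 + 3*r^3/2 - 91*r^2/16 - 51*r/16 + 9/8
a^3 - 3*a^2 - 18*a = a*(a - 6)*(a + 3)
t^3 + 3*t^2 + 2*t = t*(t + 1)*(t + 2)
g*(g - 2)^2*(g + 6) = g^4 + 2*g^3 - 20*g^2 + 24*g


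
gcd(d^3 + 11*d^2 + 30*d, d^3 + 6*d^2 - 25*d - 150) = d^2 + 11*d + 30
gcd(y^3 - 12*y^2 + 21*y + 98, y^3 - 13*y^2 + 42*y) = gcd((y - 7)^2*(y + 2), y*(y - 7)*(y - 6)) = y - 7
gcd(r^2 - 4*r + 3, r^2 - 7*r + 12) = r - 3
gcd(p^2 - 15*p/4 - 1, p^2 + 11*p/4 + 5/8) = p + 1/4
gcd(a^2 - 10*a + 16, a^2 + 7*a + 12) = 1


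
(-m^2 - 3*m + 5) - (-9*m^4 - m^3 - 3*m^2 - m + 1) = 9*m^4 + m^3 + 2*m^2 - 2*m + 4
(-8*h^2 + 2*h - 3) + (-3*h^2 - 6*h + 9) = -11*h^2 - 4*h + 6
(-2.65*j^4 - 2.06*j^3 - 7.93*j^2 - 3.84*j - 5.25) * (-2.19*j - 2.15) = 5.8035*j^5 + 10.2089*j^4 + 21.7957*j^3 + 25.4591*j^2 + 19.7535*j + 11.2875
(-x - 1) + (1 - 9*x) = -10*x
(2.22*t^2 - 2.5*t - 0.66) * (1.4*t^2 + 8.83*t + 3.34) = 3.108*t^4 + 16.1026*t^3 - 15.5842*t^2 - 14.1778*t - 2.2044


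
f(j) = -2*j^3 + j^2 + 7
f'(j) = -6*j^2 + 2*j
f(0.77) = 6.68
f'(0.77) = -2.02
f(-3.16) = 80.09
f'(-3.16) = -66.23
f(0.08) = 7.01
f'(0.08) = 0.12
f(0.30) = 7.04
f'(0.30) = 0.06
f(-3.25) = 86.22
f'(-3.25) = -69.88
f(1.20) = 4.98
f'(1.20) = -6.24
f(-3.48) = 103.40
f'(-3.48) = -79.62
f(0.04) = 7.00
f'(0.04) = 0.07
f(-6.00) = 475.00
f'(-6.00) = -228.00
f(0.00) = 7.00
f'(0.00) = 0.00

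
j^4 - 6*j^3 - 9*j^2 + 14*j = j*(j - 7)*(j - 1)*(j + 2)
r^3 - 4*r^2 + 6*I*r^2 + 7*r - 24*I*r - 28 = (r - 4)*(r - I)*(r + 7*I)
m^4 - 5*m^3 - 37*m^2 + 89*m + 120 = (m - 8)*(m - 3)*(m + 1)*(m + 5)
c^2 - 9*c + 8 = (c - 8)*(c - 1)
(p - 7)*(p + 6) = p^2 - p - 42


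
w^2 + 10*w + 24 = (w + 4)*(w + 6)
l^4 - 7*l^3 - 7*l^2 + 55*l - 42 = (l - 7)*(l - 2)*(l - 1)*(l + 3)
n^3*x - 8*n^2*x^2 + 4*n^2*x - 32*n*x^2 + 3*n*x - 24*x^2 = (n + 3)*(n - 8*x)*(n*x + x)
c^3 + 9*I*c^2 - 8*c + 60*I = (c - 2*I)*(c + 5*I)*(c + 6*I)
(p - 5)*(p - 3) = p^2 - 8*p + 15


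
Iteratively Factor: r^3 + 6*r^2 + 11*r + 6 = (r + 3)*(r^2 + 3*r + 2) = (r + 2)*(r + 3)*(r + 1)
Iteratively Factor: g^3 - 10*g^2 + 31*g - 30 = (g - 5)*(g^2 - 5*g + 6) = (g - 5)*(g - 3)*(g - 2)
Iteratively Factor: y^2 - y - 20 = (y + 4)*(y - 5)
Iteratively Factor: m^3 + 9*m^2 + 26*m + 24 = (m + 4)*(m^2 + 5*m + 6) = (m + 3)*(m + 4)*(m + 2)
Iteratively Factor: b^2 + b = (b + 1)*(b)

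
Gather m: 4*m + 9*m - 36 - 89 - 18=13*m - 143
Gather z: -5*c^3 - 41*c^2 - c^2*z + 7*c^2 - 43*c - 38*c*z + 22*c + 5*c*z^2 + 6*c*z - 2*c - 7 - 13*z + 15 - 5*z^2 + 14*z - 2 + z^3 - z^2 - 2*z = -5*c^3 - 34*c^2 - 23*c + z^3 + z^2*(5*c - 6) + z*(-c^2 - 32*c - 1) + 6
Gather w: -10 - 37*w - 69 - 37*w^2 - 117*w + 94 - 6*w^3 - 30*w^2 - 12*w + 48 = -6*w^3 - 67*w^2 - 166*w + 63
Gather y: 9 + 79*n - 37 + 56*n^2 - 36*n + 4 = 56*n^2 + 43*n - 24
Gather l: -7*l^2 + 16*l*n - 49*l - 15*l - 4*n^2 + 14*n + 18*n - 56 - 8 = -7*l^2 + l*(16*n - 64) - 4*n^2 + 32*n - 64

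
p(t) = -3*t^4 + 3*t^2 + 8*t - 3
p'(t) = -12*t^3 + 6*t + 8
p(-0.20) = -4.48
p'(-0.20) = 6.90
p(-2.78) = -181.24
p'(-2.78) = 249.14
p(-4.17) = -891.31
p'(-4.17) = 853.12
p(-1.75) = -35.95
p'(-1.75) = 61.81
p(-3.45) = -419.90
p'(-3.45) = 480.06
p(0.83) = 4.28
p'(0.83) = 6.12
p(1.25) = 4.36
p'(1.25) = -7.94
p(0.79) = 4.02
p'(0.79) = 6.82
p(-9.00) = -19515.00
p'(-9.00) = 8702.00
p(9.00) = -19371.00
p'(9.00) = -8686.00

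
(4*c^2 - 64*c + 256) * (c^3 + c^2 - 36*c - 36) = 4*c^5 - 60*c^4 + 48*c^3 + 2416*c^2 - 6912*c - 9216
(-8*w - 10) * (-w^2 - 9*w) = 8*w^3 + 82*w^2 + 90*w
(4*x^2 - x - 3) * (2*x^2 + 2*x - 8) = 8*x^4 + 6*x^3 - 40*x^2 + 2*x + 24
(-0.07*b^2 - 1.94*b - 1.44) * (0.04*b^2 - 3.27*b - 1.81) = -0.0028*b^4 + 0.1513*b^3 + 6.4129*b^2 + 8.2202*b + 2.6064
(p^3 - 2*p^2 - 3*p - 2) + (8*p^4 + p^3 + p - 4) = 8*p^4 + 2*p^3 - 2*p^2 - 2*p - 6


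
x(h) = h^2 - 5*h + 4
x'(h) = 2*h - 5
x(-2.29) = 20.69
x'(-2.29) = -9.58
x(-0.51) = 6.81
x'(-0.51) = -6.02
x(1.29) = -0.79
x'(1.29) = -2.42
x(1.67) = -1.56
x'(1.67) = -1.66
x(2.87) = -2.11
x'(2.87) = 0.74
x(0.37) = 2.29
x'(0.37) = -4.26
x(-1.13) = 10.93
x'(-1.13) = -7.26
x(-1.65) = 14.97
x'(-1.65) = -8.30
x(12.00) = 88.00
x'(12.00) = 19.00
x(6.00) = 10.00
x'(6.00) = 7.00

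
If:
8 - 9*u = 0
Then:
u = 8/9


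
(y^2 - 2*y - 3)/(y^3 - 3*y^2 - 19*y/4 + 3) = 4*(y^2 - 2*y - 3)/(4*y^3 - 12*y^2 - 19*y + 12)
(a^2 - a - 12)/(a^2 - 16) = (a + 3)/(a + 4)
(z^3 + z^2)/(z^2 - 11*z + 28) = z^2*(z + 1)/(z^2 - 11*z + 28)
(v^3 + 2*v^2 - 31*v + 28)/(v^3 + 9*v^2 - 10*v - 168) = (v - 1)/(v + 6)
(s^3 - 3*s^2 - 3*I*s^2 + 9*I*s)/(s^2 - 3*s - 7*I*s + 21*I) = s*(s - 3*I)/(s - 7*I)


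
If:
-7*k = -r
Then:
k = r/7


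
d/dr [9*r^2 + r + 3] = 18*r + 1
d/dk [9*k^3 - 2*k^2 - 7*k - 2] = 27*k^2 - 4*k - 7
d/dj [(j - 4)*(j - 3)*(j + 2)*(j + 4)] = 4*j^3 - 3*j^2 - 44*j + 16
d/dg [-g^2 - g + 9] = -2*g - 1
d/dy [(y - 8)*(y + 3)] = 2*y - 5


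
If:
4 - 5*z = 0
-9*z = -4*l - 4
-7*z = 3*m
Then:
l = 4/5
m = -28/15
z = 4/5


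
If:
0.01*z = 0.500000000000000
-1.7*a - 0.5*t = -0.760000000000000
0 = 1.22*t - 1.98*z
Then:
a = -23.42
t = 81.15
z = 50.00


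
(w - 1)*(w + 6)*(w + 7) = w^3 + 12*w^2 + 29*w - 42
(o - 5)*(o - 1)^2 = o^3 - 7*o^2 + 11*o - 5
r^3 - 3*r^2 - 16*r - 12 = (r - 6)*(r + 1)*(r + 2)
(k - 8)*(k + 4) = k^2 - 4*k - 32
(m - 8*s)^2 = m^2 - 16*m*s + 64*s^2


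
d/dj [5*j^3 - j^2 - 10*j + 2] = 15*j^2 - 2*j - 10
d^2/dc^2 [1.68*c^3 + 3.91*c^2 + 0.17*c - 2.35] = 10.08*c + 7.82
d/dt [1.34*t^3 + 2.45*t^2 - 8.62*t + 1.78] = 4.02*t^2 + 4.9*t - 8.62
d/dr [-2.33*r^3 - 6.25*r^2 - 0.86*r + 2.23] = -6.99*r^2 - 12.5*r - 0.86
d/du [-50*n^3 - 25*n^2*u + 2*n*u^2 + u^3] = -25*n^2 + 4*n*u + 3*u^2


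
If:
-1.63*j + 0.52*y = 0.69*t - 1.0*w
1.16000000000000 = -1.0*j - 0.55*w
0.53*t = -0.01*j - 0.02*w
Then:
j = 0.149317834802739*y - 0.621393882677437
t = 0.00742747377234891*y + 0.0486785204157021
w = -0.271486972368615*y - 0.979283849677388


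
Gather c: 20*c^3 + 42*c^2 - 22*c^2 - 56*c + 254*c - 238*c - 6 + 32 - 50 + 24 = 20*c^3 + 20*c^2 - 40*c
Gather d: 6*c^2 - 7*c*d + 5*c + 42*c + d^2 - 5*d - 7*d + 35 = 6*c^2 + 47*c + d^2 + d*(-7*c - 12) + 35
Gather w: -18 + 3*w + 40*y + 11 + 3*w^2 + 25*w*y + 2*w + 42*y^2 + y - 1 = 3*w^2 + w*(25*y + 5) + 42*y^2 + 41*y - 8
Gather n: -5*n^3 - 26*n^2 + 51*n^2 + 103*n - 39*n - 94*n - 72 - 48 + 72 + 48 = -5*n^3 + 25*n^2 - 30*n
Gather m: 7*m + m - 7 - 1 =8*m - 8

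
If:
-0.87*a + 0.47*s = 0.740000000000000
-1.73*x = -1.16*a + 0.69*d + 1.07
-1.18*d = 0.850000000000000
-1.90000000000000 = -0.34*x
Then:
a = 8.83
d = -0.72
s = 17.92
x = 5.59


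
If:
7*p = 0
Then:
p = 0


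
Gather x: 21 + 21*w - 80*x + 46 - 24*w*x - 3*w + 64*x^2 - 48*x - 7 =18*w + 64*x^2 + x*(-24*w - 128) + 60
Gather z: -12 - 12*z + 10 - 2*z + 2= -14*z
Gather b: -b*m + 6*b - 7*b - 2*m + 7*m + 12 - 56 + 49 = b*(-m - 1) + 5*m + 5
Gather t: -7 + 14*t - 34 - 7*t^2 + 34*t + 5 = -7*t^2 + 48*t - 36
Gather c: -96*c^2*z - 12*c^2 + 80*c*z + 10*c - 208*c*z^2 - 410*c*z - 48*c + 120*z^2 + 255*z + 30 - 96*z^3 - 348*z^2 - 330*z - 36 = c^2*(-96*z - 12) + c*(-208*z^2 - 330*z - 38) - 96*z^3 - 228*z^2 - 75*z - 6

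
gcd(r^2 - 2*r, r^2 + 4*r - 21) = 1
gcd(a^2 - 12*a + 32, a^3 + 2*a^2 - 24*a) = a - 4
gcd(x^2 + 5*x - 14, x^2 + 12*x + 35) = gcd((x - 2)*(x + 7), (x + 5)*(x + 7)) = x + 7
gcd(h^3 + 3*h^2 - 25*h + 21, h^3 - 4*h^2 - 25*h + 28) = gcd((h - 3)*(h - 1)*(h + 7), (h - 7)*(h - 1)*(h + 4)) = h - 1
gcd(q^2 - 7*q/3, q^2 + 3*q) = q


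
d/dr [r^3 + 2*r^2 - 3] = r*(3*r + 4)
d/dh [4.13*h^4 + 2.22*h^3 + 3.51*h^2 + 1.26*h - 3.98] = 16.52*h^3 + 6.66*h^2 + 7.02*h + 1.26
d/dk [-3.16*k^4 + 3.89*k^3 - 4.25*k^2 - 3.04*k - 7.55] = -12.64*k^3 + 11.67*k^2 - 8.5*k - 3.04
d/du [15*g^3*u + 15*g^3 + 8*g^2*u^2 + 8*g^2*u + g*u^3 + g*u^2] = g*(15*g^2 + 16*g*u + 8*g + 3*u^2 + 2*u)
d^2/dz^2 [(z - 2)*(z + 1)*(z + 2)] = 6*z + 2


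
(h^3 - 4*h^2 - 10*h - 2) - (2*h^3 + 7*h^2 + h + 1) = -h^3 - 11*h^2 - 11*h - 3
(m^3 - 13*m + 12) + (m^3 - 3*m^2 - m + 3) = 2*m^3 - 3*m^2 - 14*m + 15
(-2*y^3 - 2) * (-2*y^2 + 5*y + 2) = 4*y^5 - 10*y^4 - 4*y^3 + 4*y^2 - 10*y - 4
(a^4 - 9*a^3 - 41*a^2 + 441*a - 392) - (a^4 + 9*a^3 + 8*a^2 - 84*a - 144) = -18*a^3 - 49*a^2 + 525*a - 248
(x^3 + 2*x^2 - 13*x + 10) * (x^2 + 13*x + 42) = x^5 + 15*x^4 + 55*x^3 - 75*x^2 - 416*x + 420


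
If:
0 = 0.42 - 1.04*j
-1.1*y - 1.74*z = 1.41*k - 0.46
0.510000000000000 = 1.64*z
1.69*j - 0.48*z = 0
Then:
No Solution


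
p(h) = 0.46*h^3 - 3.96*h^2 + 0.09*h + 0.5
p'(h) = 1.38*h^2 - 7.92*h + 0.09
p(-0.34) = -0.01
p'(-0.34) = 2.94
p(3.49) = -27.87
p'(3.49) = -10.74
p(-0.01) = 0.50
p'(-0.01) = 0.17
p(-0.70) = -1.66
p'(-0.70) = 6.31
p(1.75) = -9.00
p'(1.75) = -9.54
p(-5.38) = -186.24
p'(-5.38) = 82.64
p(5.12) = -41.11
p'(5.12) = -4.28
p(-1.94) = -17.94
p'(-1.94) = 20.65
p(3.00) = -22.45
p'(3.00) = -11.25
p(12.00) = 226.22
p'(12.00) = 103.77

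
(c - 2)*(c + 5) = c^2 + 3*c - 10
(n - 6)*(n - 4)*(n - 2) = n^3 - 12*n^2 + 44*n - 48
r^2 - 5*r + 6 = (r - 3)*(r - 2)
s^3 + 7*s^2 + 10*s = s*(s + 2)*(s + 5)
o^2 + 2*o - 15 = (o - 3)*(o + 5)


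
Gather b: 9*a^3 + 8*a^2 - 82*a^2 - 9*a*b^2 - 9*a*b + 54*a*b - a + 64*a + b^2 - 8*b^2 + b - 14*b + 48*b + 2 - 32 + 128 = 9*a^3 - 74*a^2 + 63*a + b^2*(-9*a - 7) + b*(45*a + 35) + 98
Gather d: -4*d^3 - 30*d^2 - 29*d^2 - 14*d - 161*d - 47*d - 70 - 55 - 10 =-4*d^3 - 59*d^2 - 222*d - 135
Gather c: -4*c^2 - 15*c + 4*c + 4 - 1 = -4*c^2 - 11*c + 3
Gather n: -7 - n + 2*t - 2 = -n + 2*t - 9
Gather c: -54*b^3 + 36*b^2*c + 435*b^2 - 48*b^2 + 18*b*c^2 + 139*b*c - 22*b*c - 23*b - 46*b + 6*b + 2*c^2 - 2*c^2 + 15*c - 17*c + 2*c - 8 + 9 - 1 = -54*b^3 + 387*b^2 + 18*b*c^2 - 63*b + c*(36*b^2 + 117*b)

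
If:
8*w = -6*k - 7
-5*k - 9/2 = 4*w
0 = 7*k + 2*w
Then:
No Solution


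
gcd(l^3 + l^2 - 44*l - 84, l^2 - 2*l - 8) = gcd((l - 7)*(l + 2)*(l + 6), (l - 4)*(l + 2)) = l + 2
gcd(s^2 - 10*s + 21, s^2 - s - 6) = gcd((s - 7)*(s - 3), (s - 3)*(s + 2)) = s - 3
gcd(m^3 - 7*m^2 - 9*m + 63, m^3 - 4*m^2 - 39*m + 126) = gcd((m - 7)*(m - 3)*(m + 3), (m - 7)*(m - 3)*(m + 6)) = m^2 - 10*m + 21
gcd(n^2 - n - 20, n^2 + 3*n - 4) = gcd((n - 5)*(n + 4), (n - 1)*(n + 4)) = n + 4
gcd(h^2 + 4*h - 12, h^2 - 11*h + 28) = 1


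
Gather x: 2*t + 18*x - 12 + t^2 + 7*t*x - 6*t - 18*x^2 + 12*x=t^2 - 4*t - 18*x^2 + x*(7*t + 30) - 12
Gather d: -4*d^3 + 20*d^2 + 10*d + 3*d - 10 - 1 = -4*d^3 + 20*d^2 + 13*d - 11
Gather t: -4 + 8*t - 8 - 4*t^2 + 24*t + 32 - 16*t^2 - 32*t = 20 - 20*t^2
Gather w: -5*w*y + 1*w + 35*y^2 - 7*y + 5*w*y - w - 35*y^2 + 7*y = 0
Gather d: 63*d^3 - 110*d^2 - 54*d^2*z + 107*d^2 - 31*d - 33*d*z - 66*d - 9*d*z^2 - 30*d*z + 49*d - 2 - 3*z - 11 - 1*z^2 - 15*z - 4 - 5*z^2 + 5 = 63*d^3 + d^2*(-54*z - 3) + d*(-9*z^2 - 63*z - 48) - 6*z^2 - 18*z - 12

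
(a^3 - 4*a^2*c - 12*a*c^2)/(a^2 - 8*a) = (a^2 - 4*a*c - 12*c^2)/(a - 8)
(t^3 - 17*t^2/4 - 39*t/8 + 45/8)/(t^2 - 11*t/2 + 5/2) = (8*t^2 + 6*t - 9)/(4*(2*t - 1))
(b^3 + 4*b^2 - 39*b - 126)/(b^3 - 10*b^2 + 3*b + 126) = (b + 7)/(b - 7)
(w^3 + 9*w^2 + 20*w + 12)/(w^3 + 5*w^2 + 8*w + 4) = (w + 6)/(w + 2)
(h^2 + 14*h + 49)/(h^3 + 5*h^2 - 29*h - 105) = (h + 7)/(h^2 - 2*h - 15)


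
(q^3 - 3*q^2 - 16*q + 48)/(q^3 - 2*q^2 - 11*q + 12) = (q^2 + q - 12)/(q^2 + 2*q - 3)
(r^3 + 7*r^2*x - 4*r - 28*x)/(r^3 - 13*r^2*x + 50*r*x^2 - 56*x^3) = (r^3 + 7*r^2*x - 4*r - 28*x)/(r^3 - 13*r^2*x + 50*r*x^2 - 56*x^3)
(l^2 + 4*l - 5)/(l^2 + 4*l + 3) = (l^2 + 4*l - 5)/(l^2 + 4*l + 3)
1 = 1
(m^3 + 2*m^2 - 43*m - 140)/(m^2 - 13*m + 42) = (m^2 + 9*m + 20)/(m - 6)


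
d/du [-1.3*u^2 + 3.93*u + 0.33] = 3.93 - 2.6*u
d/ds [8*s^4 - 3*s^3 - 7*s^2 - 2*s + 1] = 32*s^3 - 9*s^2 - 14*s - 2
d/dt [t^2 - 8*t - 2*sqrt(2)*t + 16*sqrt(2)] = 2*t - 8 - 2*sqrt(2)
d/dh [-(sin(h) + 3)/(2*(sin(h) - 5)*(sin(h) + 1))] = (sin(h)^2 + 6*sin(h) - 7)*cos(h)/(2*(sin(h) - 5)^2*(sin(h) + 1)^2)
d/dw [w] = 1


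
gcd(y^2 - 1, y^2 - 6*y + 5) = y - 1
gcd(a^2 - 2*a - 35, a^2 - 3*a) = 1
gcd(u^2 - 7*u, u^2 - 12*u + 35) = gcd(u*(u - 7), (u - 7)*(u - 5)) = u - 7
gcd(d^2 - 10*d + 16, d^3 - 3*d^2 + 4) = d - 2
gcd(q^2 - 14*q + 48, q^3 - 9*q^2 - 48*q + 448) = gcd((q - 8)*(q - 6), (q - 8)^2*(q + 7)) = q - 8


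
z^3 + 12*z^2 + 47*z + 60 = (z + 3)*(z + 4)*(z + 5)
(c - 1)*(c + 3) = c^2 + 2*c - 3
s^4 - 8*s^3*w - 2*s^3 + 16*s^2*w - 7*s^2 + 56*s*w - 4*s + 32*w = (s - 4)*(s + 1)^2*(s - 8*w)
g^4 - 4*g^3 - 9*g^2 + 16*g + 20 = (g - 5)*(g - 2)*(g + 1)*(g + 2)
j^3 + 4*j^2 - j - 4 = (j - 1)*(j + 1)*(j + 4)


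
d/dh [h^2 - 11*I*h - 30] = 2*h - 11*I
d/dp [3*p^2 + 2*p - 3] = 6*p + 2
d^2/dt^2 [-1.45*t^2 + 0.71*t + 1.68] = -2.90000000000000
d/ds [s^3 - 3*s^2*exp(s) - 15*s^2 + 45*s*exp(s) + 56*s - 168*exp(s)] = -3*s^2*exp(s) + 3*s^2 + 39*s*exp(s) - 30*s - 123*exp(s) + 56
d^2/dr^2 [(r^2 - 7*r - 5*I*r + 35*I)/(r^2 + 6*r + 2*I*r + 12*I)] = (r^3*(-26 - 14*I) + 138*I*r^2 + r*(-780 + 1764*I) - 2184 + 3008*I)/(r^6 + r^5*(18 + 6*I) + r^4*(96 + 108*I) + 640*I*r^3 + r^2*(-1296 + 1152*I) + r*(-2592 - 864*I) - 1728*I)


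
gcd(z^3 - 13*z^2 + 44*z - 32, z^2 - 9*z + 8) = z^2 - 9*z + 8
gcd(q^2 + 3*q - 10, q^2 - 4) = q - 2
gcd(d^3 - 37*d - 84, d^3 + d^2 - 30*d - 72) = d^2 + 7*d + 12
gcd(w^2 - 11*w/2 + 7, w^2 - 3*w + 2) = w - 2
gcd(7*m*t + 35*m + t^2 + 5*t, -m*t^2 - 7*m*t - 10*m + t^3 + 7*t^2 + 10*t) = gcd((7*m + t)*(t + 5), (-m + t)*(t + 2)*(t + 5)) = t + 5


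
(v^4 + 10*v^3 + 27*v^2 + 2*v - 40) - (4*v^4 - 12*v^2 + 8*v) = -3*v^4 + 10*v^3 + 39*v^2 - 6*v - 40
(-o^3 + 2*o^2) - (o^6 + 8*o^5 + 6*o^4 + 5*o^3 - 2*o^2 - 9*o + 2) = -o^6 - 8*o^5 - 6*o^4 - 6*o^3 + 4*o^2 + 9*o - 2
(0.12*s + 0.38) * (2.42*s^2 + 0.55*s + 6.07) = 0.2904*s^3 + 0.9856*s^2 + 0.9374*s + 2.3066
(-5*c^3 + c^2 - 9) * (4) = -20*c^3 + 4*c^2 - 36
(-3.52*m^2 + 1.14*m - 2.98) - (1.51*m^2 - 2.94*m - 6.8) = -5.03*m^2 + 4.08*m + 3.82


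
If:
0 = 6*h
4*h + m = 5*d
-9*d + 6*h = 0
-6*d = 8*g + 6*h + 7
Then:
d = 0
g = -7/8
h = 0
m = 0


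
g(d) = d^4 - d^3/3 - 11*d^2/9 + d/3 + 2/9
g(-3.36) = 125.40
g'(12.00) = 6739.00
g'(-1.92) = -26.97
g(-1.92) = 11.03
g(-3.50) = 148.44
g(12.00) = 19988.22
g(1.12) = 0.17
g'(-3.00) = -109.33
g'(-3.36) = -154.48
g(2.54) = 29.34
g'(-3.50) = -174.86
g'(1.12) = 1.96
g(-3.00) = 78.22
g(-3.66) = 178.41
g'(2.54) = 53.22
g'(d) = 4*d^3 - d^2 - 22*d/9 + 1/3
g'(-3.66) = -200.23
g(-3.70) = 186.56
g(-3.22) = 105.11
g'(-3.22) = -135.71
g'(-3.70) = -206.92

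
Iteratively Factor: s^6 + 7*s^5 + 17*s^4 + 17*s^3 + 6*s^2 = (s + 3)*(s^5 + 4*s^4 + 5*s^3 + 2*s^2) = (s + 1)*(s + 3)*(s^4 + 3*s^3 + 2*s^2) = s*(s + 1)*(s + 3)*(s^3 + 3*s^2 + 2*s) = s^2*(s + 1)*(s + 3)*(s^2 + 3*s + 2) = s^2*(s + 1)*(s + 2)*(s + 3)*(s + 1)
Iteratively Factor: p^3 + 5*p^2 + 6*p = (p + 3)*(p^2 + 2*p) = p*(p + 3)*(p + 2)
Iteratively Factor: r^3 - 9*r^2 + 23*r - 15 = (r - 5)*(r^2 - 4*r + 3) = (r - 5)*(r - 3)*(r - 1)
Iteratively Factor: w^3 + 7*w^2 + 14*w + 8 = (w + 4)*(w^2 + 3*w + 2) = (w + 1)*(w + 4)*(w + 2)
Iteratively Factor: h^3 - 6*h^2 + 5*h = (h - 5)*(h^2 - h) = h*(h - 5)*(h - 1)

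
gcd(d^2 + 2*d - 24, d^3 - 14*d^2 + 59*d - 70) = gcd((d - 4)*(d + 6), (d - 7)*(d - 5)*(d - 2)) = 1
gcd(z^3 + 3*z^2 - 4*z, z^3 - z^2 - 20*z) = z^2 + 4*z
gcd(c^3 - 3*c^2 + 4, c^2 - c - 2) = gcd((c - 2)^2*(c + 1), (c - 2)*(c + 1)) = c^2 - c - 2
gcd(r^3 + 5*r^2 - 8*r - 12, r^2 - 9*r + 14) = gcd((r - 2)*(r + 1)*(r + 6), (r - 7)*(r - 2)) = r - 2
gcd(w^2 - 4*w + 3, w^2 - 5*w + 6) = w - 3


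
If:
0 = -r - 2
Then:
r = -2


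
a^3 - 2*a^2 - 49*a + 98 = (a - 7)*(a - 2)*(a + 7)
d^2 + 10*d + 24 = (d + 4)*(d + 6)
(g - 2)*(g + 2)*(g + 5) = g^3 + 5*g^2 - 4*g - 20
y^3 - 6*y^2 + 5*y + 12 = (y - 4)*(y - 3)*(y + 1)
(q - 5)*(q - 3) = q^2 - 8*q + 15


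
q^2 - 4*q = q*(q - 4)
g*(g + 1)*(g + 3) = g^3 + 4*g^2 + 3*g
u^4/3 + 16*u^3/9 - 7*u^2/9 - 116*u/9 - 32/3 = (u/3 + 1)*(u - 8/3)*(u + 1)*(u + 4)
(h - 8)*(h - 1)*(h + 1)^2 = h^4 - 7*h^3 - 9*h^2 + 7*h + 8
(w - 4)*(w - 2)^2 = w^3 - 8*w^2 + 20*w - 16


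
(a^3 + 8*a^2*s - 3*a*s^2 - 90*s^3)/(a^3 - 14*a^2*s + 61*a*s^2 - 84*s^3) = (a^2 + 11*a*s + 30*s^2)/(a^2 - 11*a*s + 28*s^2)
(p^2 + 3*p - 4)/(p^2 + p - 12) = (p - 1)/(p - 3)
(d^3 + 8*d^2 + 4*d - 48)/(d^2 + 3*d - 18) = (d^2 + 2*d - 8)/(d - 3)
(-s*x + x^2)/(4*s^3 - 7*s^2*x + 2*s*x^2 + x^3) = x/(-4*s^2 + 3*s*x + x^2)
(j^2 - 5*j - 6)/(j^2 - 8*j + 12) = (j + 1)/(j - 2)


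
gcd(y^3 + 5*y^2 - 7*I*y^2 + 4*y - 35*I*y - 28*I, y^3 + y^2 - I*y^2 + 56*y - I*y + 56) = y + 1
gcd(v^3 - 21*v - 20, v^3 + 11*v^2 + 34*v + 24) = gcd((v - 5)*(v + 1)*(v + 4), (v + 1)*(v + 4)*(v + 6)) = v^2 + 5*v + 4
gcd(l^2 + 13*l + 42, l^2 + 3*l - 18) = l + 6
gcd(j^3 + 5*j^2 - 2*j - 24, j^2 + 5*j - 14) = j - 2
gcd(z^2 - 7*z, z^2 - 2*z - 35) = z - 7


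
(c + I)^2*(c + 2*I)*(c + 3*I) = c^4 + 7*I*c^3 - 17*c^2 - 17*I*c + 6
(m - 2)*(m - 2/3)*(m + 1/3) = m^3 - 7*m^2/3 + 4*m/9 + 4/9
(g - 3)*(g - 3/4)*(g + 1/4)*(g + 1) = g^4 - 5*g^3/2 - 35*g^2/16 + 15*g/8 + 9/16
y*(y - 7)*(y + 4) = y^3 - 3*y^2 - 28*y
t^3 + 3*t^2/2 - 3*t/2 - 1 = (t - 1)*(t + 1/2)*(t + 2)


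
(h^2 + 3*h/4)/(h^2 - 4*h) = (h + 3/4)/(h - 4)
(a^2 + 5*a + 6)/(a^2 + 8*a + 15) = (a + 2)/(a + 5)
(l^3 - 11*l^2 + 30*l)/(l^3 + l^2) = (l^2 - 11*l + 30)/(l*(l + 1))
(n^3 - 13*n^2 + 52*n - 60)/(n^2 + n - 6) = (n^2 - 11*n + 30)/(n + 3)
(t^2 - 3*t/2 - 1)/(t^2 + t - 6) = (t + 1/2)/(t + 3)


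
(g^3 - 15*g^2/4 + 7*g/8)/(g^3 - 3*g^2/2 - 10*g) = (-8*g^2 + 30*g - 7)/(4*(-2*g^2 + 3*g + 20))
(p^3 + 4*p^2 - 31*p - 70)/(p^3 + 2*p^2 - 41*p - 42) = (p^2 - 3*p - 10)/(p^2 - 5*p - 6)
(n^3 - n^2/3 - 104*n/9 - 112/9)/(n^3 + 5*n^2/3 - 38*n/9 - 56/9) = (n - 4)/(n - 2)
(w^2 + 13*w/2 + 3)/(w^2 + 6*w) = (w + 1/2)/w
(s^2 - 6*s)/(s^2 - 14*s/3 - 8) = 3*s/(3*s + 4)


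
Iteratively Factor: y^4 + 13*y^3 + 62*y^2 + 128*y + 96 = (y + 3)*(y^3 + 10*y^2 + 32*y + 32) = (y + 3)*(y + 4)*(y^2 + 6*y + 8) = (y + 2)*(y + 3)*(y + 4)*(y + 4)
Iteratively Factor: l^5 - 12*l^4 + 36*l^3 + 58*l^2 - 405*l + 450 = (l + 3)*(l^4 - 15*l^3 + 81*l^2 - 185*l + 150) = (l - 2)*(l + 3)*(l^3 - 13*l^2 + 55*l - 75) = (l - 3)*(l - 2)*(l + 3)*(l^2 - 10*l + 25) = (l - 5)*(l - 3)*(l - 2)*(l + 3)*(l - 5)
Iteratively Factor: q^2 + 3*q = (q + 3)*(q)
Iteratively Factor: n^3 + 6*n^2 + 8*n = (n + 2)*(n^2 + 4*n) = n*(n + 2)*(n + 4)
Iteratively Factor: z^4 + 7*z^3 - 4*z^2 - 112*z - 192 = (z - 4)*(z^3 + 11*z^2 + 40*z + 48) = (z - 4)*(z + 3)*(z^2 + 8*z + 16) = (z - 4)*(z + 3)*(z + 4)*(z + 4)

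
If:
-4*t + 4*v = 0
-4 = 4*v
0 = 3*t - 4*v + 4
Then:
No Solution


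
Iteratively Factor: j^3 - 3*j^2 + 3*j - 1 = (j - 1)*(j^2 - 2*j + 1) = (j - 1)^2*(j - 1)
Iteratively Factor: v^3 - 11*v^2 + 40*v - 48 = (v - 3)*(v^2 - 8*v + 16) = (v - 4)*(v - 3)*(v - 4)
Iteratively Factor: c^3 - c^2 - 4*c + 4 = (c - 2)*(c^2 + c - 2) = (c - 2)*(c - 1)*(c + 2)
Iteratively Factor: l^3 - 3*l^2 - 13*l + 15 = (l - 5)*(l^2 + 2*l - 3) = (l - 5)*(l + 3)*(l - 1)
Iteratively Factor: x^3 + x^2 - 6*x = (x + 3)*(x^2 - 2*x) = (x - 2)*(x + 3)*(x)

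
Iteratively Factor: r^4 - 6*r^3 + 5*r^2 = (r)*(r^3 - 6*r^2 + 5*r) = r*(r - 1)*(r^2 - 5*r) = r^2*(r - 1)*(r - 5)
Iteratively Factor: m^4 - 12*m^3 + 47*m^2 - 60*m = (m - 5)*(m^3 - 7*m^2 + 12*m) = m*(m - 5)*(m^2 - 7*m + 12) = m*(m - 5)*(m - 4)*(m - 3)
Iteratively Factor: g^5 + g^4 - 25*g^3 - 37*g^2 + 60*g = (g + 3)*(g^4 - 2*g^3 - 19*g^2 + 20*g) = g*(g + 3)*(g^3 - 2*g^2 - 19*g + 20) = g*(g - 1)*(g + 3)*(g^2 - g - 20) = g*(g - 5)*(g - 1)*(g + 3)*(g + 4)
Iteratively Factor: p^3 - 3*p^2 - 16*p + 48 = (p + 4)*(p^2 - 7*p + 12) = (p - 3)*(p + 4)*(p - 4)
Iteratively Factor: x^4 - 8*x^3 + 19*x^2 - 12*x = (x - 1)*(x^3 - 7*x^2 + 12*x) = (x - 4)*(x - 1)*(x^2 - 3*x) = x*(x - 4)*(x - 1)*(x - 3)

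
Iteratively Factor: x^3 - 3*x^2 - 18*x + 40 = (x - 5)*(x^2 + 2*x - 8) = (x - 5)*(x + 4)*(x - 2)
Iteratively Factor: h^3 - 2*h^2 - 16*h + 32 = (h - 4)*(h^2 + 2*h - 8) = (h - 4)*(h - 2)*(h + 4)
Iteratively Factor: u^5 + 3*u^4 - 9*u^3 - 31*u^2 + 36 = (u + 3)*(u^4 - 9*u^2 - 4*u + 12) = (u + 2)*(u + 3)*(u^3 - 2*u^2 - 5*u + 6) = (u - 3)*(u + 2)*(u + 3)*(u^2 + u - 2) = (u - 3)*(u - 1)*(u + 2)*(u + 3)*(u + 2)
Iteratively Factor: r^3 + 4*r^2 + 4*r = (r + 2)*(r^2 + 2*r) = (r + 2)^2*(r)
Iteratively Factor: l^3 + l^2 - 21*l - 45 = (l + 3)*(l^2 - 2*l - 15) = (l + 3)^2*(l - 5)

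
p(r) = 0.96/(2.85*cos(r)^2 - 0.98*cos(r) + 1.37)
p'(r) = 0.96*(5.7*sin(r)*cos(r) - 0.98*sin(r))/(2.85*cos(r)^2 - 0.98*cos(r) + 1.37)^2 = (5.472*cos(r) - 0.9408)*sin(r)/(2.85*cos(r)^2 - 0.98*cos(r) + 1.37)^2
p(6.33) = 0.30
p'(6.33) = 0.02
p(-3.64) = 0.22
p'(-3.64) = -0.14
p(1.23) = 0.71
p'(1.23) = 0.45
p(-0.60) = 0.38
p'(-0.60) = -0.32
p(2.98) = 0.19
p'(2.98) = -0.04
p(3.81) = 0.25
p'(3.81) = 0.21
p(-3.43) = 0.19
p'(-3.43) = -0.07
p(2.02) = 0.41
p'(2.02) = -0.55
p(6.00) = 0.31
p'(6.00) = -0.13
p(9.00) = 0.21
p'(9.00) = -0.11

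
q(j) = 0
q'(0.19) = 0.00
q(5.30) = 0.00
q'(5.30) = 0.00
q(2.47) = 0.00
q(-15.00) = 0.00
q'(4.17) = 0.00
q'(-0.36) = 0.00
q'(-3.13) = 0.00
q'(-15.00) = 0.00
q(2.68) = 0.00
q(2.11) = 0.00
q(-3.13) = 0.00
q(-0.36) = 0.00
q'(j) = 0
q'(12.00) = 0.00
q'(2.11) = 0.00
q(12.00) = 0.00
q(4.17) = 0.00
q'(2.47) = 0.00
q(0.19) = 0.00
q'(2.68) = 0.00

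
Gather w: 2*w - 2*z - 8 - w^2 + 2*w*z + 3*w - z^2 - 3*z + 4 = -w^2 + w*(2*z + 5) - z^2 - 5*z - 4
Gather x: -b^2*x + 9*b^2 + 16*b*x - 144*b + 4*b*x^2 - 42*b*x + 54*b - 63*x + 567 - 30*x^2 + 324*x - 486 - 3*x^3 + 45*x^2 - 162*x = 9*b^2 - 90*b - 3*x^3 + x^2*(4*b + 15) + x*(-b^2 - 26*b + 99) + 81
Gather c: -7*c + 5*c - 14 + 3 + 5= -2*c - 6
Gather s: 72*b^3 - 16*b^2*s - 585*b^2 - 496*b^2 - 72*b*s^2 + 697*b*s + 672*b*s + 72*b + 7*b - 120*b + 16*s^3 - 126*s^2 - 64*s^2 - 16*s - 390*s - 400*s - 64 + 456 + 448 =72*b^3 - 1081*b^2 - 41*b + 16*s^3 + s^2*(-72*b - 190) + s*(-16*b^2 + 1369*b - 806) + 840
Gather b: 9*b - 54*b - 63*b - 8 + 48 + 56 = 96 - 108*b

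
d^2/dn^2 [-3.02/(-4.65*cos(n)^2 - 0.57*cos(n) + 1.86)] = (-261.1998*(1 - cos(n)^2)^2 - 24.01353*cos(n)^3 - 236.061018*cos(n)^2 + 44.825256*cos(n) + 315.402156)/(4.65*cos(n)^2 + 0.57*cos(n) - 1.86)^3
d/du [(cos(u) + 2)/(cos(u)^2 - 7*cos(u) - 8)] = (cos(u)^2 + 4*cos(u) - 6)*sin(u)/(sin(u)^2 + 7*cos(u) + 7)^2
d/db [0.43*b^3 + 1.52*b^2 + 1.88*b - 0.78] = 1.29*b^2 + 3.04*b + 1.88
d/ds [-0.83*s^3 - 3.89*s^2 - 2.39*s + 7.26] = -2.49*s^2 - 7.78*s - 2.39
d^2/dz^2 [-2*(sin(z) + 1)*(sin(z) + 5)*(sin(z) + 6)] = 18*sin(z)^3 + 96*sin(z)^2 + 70*sin(z) - 48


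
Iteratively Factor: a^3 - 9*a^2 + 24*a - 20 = (a - 5)*(a^2 - 4*a + 4) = (a - 5)*(a - 2)*(a - 2)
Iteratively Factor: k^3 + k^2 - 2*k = (k - 1)*(k^2 + 2*k) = (k - 1)*(k + 2)*(k)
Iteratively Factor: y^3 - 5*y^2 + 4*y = (y - 4)*(y^2 - y) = (y - 4)*(y - 1)*(y)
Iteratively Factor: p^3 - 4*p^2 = (p - 4)*(p^2) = p*(p - 4)*(p)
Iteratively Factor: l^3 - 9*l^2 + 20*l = (l)*(l^2 - 9*l + 20) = l*(l - 5)*(l - 4)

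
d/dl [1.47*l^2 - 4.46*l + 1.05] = 2.94*l - 4.46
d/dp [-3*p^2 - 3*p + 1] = -6*p - 3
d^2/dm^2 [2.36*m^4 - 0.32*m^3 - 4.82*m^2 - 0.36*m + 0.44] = 28.32*m^2 - 1.92*m - 9.64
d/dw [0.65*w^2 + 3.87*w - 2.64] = 1.3*w + 3.87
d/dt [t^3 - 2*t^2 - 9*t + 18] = 3*t^2 - 4*t - 9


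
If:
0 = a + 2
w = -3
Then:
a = -2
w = -3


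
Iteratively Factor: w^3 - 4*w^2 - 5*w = (w + 1)*(w^2 - 5*w) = (w - 5)*(w + 1)*(w)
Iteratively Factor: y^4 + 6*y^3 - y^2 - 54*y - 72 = (y - 3)*(y^3 + 9*y^2 + 26*y + 24) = (y - 3)*(y + 4)*(y^2 + 5*y + 6) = (y - 3)*(y + 3)*(y + 4)*(y + 2)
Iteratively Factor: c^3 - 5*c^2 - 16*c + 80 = (c + 4)*(c^2 - 9*c + 20) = (c - 4)*(c + 4)*(c - 5)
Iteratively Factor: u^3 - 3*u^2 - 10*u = (u)*(u^2 - 3*u - 10) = u*(u + 2)*(u - 5)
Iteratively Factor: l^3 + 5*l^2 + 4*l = (l)*(l^2 + 5*l + 4) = l*(l + 1)*(l + 4)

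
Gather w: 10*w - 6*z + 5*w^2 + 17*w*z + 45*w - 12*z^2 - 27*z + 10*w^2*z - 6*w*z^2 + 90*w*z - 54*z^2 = w^2*(10*z + 5) + w*(-6*z^2 + 107*z + 55) - 66*z^2 - 33*z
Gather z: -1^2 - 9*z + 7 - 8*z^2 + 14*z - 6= -8*z^2 + 5*z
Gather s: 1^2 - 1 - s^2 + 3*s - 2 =-s^2 + 3*s - 2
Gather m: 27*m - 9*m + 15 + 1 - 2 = 18*m + 14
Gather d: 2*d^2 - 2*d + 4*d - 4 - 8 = 2*d^2 + 2*d - 12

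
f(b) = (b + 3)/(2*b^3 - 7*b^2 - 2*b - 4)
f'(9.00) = 0.00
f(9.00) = 0.01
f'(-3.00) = -0.00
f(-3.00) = 0.00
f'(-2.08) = -0.04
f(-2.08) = -0.02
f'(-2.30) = -0.03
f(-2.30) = -0.01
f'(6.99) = -0.02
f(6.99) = 0.03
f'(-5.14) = 0.00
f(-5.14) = 0.00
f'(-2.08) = -0.04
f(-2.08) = -0.02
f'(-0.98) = -0.41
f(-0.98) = -0.19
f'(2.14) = 0.01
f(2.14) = -0.25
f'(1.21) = 0.17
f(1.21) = -0.32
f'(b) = (b + 3)*(-6*b^2 + 14*b + 2)/(2*b^3 - 7*b^2 - 2*b - 4)^2 + 1/(2*b^3 - 7*b^2 - 2*b - 4)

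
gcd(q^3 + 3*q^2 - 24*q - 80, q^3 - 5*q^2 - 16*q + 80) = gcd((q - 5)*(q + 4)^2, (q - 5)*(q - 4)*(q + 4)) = q^2 - q - 20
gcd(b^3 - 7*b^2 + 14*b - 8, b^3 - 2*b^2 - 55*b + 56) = b - 1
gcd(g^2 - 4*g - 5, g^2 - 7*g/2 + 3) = 1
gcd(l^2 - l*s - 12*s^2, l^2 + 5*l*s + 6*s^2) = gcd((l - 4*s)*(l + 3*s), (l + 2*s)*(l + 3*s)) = l + 3*s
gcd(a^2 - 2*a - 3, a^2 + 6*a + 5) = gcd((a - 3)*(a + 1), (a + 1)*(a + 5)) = a + 1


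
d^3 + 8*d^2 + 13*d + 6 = (d + 1)^2*(d + 6)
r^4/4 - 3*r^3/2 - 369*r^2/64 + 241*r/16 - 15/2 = (r/4 + 1)*(r - 8)*(r - 5/4)*(r - 3/4)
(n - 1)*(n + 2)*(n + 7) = n^3 + 8*n^2 + 5*n - 14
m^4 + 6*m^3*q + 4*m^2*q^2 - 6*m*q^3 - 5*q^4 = (m - q)*(m + q)^2*(m + 5*q)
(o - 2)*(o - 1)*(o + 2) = o^3 - o^2 - 4*o + 4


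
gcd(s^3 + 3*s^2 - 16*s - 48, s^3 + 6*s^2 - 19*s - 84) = s^2 - s - 12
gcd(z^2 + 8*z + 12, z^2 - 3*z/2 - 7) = z + 2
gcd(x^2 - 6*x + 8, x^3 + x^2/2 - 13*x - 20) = x - 4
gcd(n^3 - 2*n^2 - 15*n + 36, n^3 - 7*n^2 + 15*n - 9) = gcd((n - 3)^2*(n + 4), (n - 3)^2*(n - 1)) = n^2 - 6*n + 9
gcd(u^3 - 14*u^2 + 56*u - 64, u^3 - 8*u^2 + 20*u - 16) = u^2 - 6*u + 8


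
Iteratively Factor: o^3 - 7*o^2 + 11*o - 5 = (o - 5)*(o^2 - 2*o + 1) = (o - 5)*(o - 1)*(o - 1)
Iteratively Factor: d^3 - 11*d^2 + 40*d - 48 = (d - 3)*(d^2 - 8*d + 16) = (d - 4)*(d - 3)*(d - 4)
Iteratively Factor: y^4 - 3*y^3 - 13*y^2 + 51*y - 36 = (y + 4)*(y^3 - 7*y^2 + 15*y - 9) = (y - 3)*(y + 4)*(y^2 - 4*y + 3) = (y - 3)^2*(y + 4)*(y - 1)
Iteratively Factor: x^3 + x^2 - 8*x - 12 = (x + 2)*(x^2 - x - 6) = (x + 2)^2*(x - 3)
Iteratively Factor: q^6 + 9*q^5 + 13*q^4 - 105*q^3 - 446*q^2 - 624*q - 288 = (q + 2)*(q^5 + 7*q^4 - q^3 - 103*q^2 - 240*q - 144) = (q + 2)*(q + 3)*(q^4 + 4*q^3 - 13*q^2 - 64*q - 48) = (q - 4)*(q + 2)*(q + 3)*(q^3 + 8*q^2 + 19*q + 12) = (q - 4)*(q + 1)*(q + 2)*(q + 3)*(q^2 + 7*q + 12) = (q - 4)*(q + 1)*(q + 2)*(q + 3)^2*(q + 4)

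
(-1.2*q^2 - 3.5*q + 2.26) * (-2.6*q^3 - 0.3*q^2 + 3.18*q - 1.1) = 3.12*q^5 + 9.46*q^4 - 8.642*q^3 - 10.488*q^2 + 11.0368*q - 2.486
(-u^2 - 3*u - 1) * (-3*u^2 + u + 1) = 3*u^4 + 8*u^3 - u^2 - 4*u - 1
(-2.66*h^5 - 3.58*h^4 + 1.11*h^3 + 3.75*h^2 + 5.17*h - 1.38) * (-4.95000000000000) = 13.167*h^5 + 17.721*h^4 - 5.4945*h^3 - 18.5625*h^2 - 25.5915*h + 6.831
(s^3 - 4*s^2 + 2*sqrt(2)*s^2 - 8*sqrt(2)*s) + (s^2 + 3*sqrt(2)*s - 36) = s^3 - 3*s^2 + 2*sqrt(2)*s^2 - 5*sqrt(2)*s - 36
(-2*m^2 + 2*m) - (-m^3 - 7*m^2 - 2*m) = m^3 + 5*m^2 + 4*m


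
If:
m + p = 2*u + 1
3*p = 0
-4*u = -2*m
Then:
No Solution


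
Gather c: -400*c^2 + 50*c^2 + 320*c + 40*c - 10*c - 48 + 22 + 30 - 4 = -350*c^2 + 350*c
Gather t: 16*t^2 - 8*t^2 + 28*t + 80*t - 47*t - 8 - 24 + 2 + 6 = 8*t^2 + 61*t - 24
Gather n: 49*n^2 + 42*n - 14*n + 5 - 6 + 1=49*n^2 + 28*n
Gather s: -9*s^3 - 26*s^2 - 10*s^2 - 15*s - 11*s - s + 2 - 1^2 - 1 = -9*s^3 - 36*s^2 - 27*s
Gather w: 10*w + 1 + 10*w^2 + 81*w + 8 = 10*w^2 + 91*w + 9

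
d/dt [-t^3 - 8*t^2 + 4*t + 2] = -3*t^2 - 16*t + 4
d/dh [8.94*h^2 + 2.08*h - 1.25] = 17.88*h + 2.08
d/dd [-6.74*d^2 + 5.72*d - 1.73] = 5.72 - 13.48*d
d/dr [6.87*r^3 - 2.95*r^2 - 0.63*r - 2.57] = 20.61*r^2 - 5.9*r - 0.63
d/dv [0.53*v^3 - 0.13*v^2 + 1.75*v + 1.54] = 1.59*v^2 - 0.26*v + 1.75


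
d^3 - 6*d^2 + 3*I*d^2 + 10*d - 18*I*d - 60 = (d - 6)*(d - 2*I)*(d + 5*I)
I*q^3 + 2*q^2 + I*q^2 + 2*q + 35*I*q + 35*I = (q - 7*I)*(q + 5*I)*(I*q + I)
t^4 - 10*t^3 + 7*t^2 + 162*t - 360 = (t - 6)*(t - 5)*(t - 3)*(t + 4)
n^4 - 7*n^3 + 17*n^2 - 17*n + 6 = (n - 3)*(n - 2)*(n - 1)^2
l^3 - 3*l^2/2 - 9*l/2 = l*(l - 3)*(l + 3/2)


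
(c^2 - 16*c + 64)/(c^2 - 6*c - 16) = (c - 8)/(c + 2)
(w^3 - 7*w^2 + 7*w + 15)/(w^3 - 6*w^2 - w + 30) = (w + 1)/(w + 2)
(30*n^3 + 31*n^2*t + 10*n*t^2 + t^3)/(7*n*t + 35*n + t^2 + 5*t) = (30*n^3 + 31*n^2*t + 10*n*t^2 + t^3)/(7*n*t + 35*n + t^2 + 5*t)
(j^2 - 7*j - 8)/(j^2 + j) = (j - 8)/j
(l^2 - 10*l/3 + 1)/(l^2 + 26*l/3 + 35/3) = (3*l^2 - 10*l + 3)/(3*l^2 + 26*l + 35)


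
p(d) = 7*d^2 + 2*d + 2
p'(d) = 14*d + 2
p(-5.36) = 192.39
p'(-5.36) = -73.04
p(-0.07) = 1.89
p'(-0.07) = 1.02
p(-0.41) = 2.36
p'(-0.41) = -3.74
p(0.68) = 6.60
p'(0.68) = 11.52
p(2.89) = 66.24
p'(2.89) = 42.46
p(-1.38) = 12.57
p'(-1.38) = -17.32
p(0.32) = 3.36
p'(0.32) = 6.48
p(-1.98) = 25.48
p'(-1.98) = -25.72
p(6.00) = 266.00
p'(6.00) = 86.00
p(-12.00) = 986.00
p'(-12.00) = -166.00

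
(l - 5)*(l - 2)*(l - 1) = l^3 - 8*l^2 + 17*l - 10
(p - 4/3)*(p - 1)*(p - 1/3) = p^3 - 8*p^2/3 + 19*p/9 - 4/9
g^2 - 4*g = g*(g - 4)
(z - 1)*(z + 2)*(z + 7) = z^3 + 8*z^2 + 5*z - 14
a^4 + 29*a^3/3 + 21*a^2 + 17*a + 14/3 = (a + 2/3)*(a + 1)^2*(a + 7)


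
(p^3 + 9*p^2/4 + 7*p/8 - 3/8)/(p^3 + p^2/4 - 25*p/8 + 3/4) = (2*p^2 + 5*p + 3)/(2*p^2 + p - 6)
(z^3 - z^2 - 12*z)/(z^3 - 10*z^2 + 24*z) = (z + 3)/(z - 6)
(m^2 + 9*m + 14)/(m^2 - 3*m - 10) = (m + 7)/(m - 5)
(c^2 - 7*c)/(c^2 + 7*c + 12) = c*(c - 7)/(c^2 + 7*c + 12)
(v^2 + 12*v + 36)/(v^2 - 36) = (v + 6)/(v - 6)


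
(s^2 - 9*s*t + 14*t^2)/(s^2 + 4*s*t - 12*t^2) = (s - 7*t)/(s + 6*t)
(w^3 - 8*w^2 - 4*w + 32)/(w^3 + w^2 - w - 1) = (w^3 - 8*w^2 - 4*w + 32)/(w^3 + w^2 - w - 1)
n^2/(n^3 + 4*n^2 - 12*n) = n/(n^2 + 4*n - 12)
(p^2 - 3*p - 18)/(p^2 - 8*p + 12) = (p + 3)/(p - 2)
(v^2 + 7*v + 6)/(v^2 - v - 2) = (v + 6)/(v - 2)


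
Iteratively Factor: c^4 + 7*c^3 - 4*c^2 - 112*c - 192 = (c - 4)*(c^3 + 11*c^2 + 40*c + 48) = (c - 4)*(c + 4)*(c^2 + 7*c + 12) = (c - 4)*(c + 4)^2*(c + 3)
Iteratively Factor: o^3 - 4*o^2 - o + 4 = (o - 1)*(o^2 - 3*o - 4) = (o - 4)*(o - 1)*(o + 1)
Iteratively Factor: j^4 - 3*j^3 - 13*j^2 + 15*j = (j + 3)*(j^3 - 6*j^2 + 5*j) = j*(j + 3)*(j^2 - 6*j + 5) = j*(j - 5)*(j + 3)*(j - 1)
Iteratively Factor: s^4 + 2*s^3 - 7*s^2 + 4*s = (s)*(s^3 + 2*s^2 - 7*s + 4) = s*(s - 1)*(s^2 + 3*s - 4) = s*(s - 1)*(s + 4)*(s - 1)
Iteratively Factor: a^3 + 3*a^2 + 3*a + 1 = (a + 1)*(a^2 + 2*a + 1) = (a + 1)^2*(a + 1)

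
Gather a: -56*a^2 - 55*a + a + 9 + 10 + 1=-56*a^2 - 54*a + 20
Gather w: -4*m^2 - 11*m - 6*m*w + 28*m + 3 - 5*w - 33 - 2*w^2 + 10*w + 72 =-4*m^2 + 17*m - 2*w^2 + w*(5 - 6*m) + 42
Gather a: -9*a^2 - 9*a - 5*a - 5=-9*a^2 - 14*a - 5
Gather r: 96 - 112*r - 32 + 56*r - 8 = 56 - 56*r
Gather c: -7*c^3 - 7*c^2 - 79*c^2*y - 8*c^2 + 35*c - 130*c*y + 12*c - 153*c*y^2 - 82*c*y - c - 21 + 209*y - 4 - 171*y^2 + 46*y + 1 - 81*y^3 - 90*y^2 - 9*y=-7*c^3 + c^2*(-79*y - 15) + c*(-153*y^2 - 212*y + 46) - 81*y^3 - 261*y^2 + 246*y - 24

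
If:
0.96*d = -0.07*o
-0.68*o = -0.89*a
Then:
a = 0.764044943820225*o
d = -0.0729166666666667*o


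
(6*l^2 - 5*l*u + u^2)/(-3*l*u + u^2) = (-2*l + u)/u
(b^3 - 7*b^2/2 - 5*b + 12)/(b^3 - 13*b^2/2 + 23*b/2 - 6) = (b + 2)/(b - 1)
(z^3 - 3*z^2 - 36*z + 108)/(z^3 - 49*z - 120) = (-z^3 + 3*z^2 + 36*z - 108)/(-z^3 + 49*z + 120)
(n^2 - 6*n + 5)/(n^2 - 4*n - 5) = (n - 1)/(n + 1)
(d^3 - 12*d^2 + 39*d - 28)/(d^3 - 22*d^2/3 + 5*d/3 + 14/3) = 3*(d - 4)/(3*d + 2)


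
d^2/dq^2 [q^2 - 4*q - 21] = 2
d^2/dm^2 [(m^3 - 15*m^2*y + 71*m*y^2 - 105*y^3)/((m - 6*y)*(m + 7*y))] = y^2*(-258*m^3 + 4662*m^2*y - 27846*m*y^2 + 55986*y^3)/(-m^6 - 3*m^5*y + 123*m^4*y^2 + 251*m^3*y^3 - 5166*m^2*y^4 - 5292*m*y^5 + 74088*y^6)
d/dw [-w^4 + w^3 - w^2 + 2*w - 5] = -4*w^3 + 3*w^2 - 2*w + 2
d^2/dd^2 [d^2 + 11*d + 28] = 2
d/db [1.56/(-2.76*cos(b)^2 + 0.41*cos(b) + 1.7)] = (0.6396 - 8.6112*cos(b))*sin(b)/(-2.76*cos(b)^2 + 0.41*cos(b) + 1.7)^2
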